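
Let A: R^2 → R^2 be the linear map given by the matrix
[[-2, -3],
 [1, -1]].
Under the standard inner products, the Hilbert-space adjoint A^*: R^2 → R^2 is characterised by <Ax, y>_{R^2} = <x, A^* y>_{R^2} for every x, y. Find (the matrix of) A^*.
A^* = A^T =
[[-2, 1],
 [-3, -1]]

For real matrices with standard dot products, the defining identity <Ax, y> = <x, A^* y> gives (Ax)^T y = x^T (A^*) y, i.e. x^T A^T y = x^T (A^*) y. Since this holds for all x, y, we must have A^* = A^T. Therefore
A^* =
[[-2, 1],
 [-3, -1]].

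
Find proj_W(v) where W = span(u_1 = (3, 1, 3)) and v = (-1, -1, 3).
proj_W(v) = (15/19, 5/19, 15/19)

Set up U = [u_1 | ... | u_1] ∈ R^(3×1). The projector onto W = col(U) is P = U (U^T U)^(-1) U^T.
Compute U^T U =
  [19],
and U^T v = (5).
Solve U^T U · c = U^T v for the coefficients: c = (5/19). The projection is proj_W(v) = U c.
Check: (v - proj_W(v)) · u_1 = 0  (should be 0).
Result: proj_W(v) = (15/19, 5/19, 15/19).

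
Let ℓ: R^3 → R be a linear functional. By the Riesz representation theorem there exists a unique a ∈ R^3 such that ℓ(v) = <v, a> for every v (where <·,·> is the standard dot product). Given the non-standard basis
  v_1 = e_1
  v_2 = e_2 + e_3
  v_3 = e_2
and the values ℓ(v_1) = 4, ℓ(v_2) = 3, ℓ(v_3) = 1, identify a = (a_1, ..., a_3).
a = (4, 1, 2)

Write a = (a_1, ..., a_3) in the standard basis. For each basis vector v_i, ℓ(v_i) = <v_i, a> is a linear equation in the a_j's. Collect the n equations into a matrix system V a = ℓ, where row i of V is v_i (expressed in the standard basis). Since V is invertible (lower-triangular with 1s on the diagonal, up to permutation), solve by back-substitution:
  V =
[[1, 0, 0],
 [0, 1, 1],
 [0, 1, 0]]
  V a = (4, 3, 1)
Solving gives a = (4, 1, 2).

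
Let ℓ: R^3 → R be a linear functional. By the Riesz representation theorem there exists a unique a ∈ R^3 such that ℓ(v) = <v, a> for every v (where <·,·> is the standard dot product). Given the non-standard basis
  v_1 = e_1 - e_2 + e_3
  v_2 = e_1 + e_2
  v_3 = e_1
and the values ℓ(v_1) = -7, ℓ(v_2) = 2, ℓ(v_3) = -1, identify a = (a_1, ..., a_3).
a = (-1, 3, -3)

Write a = (a_1, ..., a_3) in the standard basis. For each basis vector v_i, ℓ(v_i) = <v_i, a> is a linear equation in the a_j's. Collect the n equations into a matrix system V a = ℓ, where row i of V is v_i (expressed in the standard basis). Since V is invertible (lower-triangular with 1s on the diagonal, up to permutation), solve by back-substitution:
  V =
[[1, -1, 1],
 [1, 1, 0],
 [1, 0, 0]]
  V a = (-7, 2, -1)
Solving gives a = (-1, 3, -3).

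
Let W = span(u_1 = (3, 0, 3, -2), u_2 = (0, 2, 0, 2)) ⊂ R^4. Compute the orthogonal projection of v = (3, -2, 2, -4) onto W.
proj_W(v) = (51/20, -43/20, 51/20, -77/20)

Set up U = [u_1 | ... | u_2] ∈ R^(4×2). The projector onto W = col(U) is P = U (U^T U)^(-1) U^T.
Compute U^T U =
  [22, -4]
  [-4, 8],
and U^T v = (23, -12).
Solve U^T U · c = U^T v for the coefficients: c = (17/20, -43/40). The projection is proj_W(v) = U c.
Check: (v - proj_W(v)) · u_1 = 0  (should be 0).
Check: (v - proj_W(v)) · u_2 = 0  (should be 0).
Result: proj_W(v) = (51/20, -43/20, 51/20, -77/20).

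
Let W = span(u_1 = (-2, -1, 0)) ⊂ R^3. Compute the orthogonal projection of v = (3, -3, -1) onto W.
proj_W(v) = (6/5, 3/5, 0)

Set up U = [u_1 | ... | u_1] ∈ R^(3×1). The projector onto W = col(U) is P = U (U^T U)^(-1) U^T.
Compute U^T U =
  [5],
and U^T v = (-3).
Solve U^T U · c = U^T v for the coefficients: c = (-3/5). The projection is proj_W(v) = U c.
Check: (v - proj_W(v)) · u_1 = 0  (should be 0).
Result: proj_W(v) = (6/5, 3/5, 0).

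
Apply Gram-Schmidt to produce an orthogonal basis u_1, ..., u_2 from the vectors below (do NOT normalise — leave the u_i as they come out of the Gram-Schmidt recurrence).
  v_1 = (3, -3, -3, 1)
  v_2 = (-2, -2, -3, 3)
Orthogonal basis:
  u_1 = (3, -3, -3, 1)
  u_2 = (-23/7, -5/7, -12/7, 18/7)

Apply the Gram-Schmidt recurrence
  u_1 = v_1
  u_i = v_i − Σ_{j<i} ((v_i · u_j) / (u_j · u_j)) · u_j.

Step by step this gives:
  u_1 = (3, -3, -3, 1)
  u_2 = (-23/7, -5/7, -12/7, 18/7)

Orthogonality check:
  u_2 · u_1 = 0 (should be 0)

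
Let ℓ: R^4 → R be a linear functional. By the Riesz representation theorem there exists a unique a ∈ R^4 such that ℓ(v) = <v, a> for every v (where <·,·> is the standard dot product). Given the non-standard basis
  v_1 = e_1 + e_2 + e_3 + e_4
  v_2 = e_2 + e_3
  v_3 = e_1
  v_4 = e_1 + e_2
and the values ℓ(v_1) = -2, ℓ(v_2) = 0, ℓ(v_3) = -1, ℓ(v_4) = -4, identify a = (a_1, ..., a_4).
a = (-1, -3, 3, -1)

Write a = (a_1, ..., a_4) in the standard basis. For each basis vector v_i, ℓ(v_i) = <v_i, a> is a linear equation in the a_j's. Collect the n equations into a matrix system V a = ℓ, where row i of V is v_i (expressed in the standard basis). Since V is invertible (lower-triangular with 1s on the diagonal, up to permutation), solve by back-substitution:
  V =
[[1, 1, 1, 1],
 [0, 1, 1, 0],
 [1, 0, 0, 0],
 [1, 1, 0, 0]]
  V a = (-2, 0, -1, -4)
Solving gives a = (-1, -3, 3, -1).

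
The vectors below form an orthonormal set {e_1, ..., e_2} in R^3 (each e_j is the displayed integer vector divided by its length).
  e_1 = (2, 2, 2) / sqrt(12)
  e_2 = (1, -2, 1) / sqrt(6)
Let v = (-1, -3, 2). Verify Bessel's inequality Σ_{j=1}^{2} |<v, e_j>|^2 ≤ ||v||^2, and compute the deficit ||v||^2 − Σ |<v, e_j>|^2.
Σ |<v, e_j>|^2 = 19/2; ||v||^2 = 14; deficit = 9/2

Write each e_j = u_j / sqrt(<u_j, u_j>) where u_j is the displayed integer vector. Then <v, e_j> = <v, u_j> / sqrt(<u_j, u_j>), so |<v, e_j>|^2 = <v, u_j>^2 / <u_j, u_j>.
Coefficients: <v, e_1> = -4/sqrt(12), <v, e_2> = 7/sqrt(6).
Square and sum: Σ |<v, e_j>|^2 = 19/2.
Compute ||v||^2 = v·v = 14.
Deficit = 14 − 19/2 = 9/2 ≥ 0, confirming Bessel's inequality. (The deficit equals ||v − Σ <v,e_j> e_j||^2, the squared distance from v to span{e_j}.)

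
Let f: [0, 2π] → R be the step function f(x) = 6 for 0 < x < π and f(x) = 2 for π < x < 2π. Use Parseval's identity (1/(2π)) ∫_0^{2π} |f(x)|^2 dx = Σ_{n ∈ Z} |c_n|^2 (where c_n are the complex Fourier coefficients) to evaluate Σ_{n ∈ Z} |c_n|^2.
Σ |c_n|^2 = 20

Parseval equates the L^2 energy of f (normalised by 1/(2π)) with the ℓ^2 sum of its Fourier coefficients: (1/(2π)) ∫_0^{2π} |f|^2 = Σ |c_n|^2.
Compute the left side: (1/(2π)) [∫_0^π 6^2 dx + ∫_π^{2π} 2^2 dx] = (1/(2π)) · (36π + 4π) = (36 + 4)/2 = 20.
So Σ_{n ∈ Z} |c_n|^2 = 20.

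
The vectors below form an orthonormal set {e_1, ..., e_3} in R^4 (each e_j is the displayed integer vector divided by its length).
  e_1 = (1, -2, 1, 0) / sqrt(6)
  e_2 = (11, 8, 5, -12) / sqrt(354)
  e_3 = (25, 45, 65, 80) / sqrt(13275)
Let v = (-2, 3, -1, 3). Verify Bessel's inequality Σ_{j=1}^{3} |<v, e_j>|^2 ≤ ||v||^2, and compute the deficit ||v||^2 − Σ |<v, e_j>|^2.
Σ |<v, e_j>|^2 = 206/9; ||v||^2 = 23; deficit = 1/9

Write each e_j = u_j / sqrt(<u_j, u_j>) where u_j is the displayed integer vector. Then <v, e_j> = <v, u_j> / sqrt(<u_j, u_j>), so |<v, e_j>|^2 = <v, u_j>^2 / <u_j, u_j>.
Coefficients: <v, e_1> = -9/sqrt(6), <v, e_2> = -39/sqrt(354), <v, e_3> = 260/sqrt(13275).
Square and sum: Σ |<v, e_j>|^2 = 206/9.
Compute ||v||^2 = v·v = 23.
Deficit = 23 − 206/9 = 1/9 ≥ 0, confirming Bessel's inequality. (The deficit equals ||v − Σ <v,e_j> e_j||^2, the squared distance from v to span{e_j}.)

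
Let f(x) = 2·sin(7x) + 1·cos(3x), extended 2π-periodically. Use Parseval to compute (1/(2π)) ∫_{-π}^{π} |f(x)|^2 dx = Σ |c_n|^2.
Σ |c_n|^2 = 5/2

Expand |f|^2 and use orthogonality of {sin(nx), cos(mx)} on [-π, π]:
  ∫_{-π}^{π} sin(nx)^2 dx = π, ∫ cos(mx)^2 dx = π, and cross terms integrate to 0.
So ∫_{-π}^{π} f(x)^2 dx = 2^2 · π + 1^2 · π = (4 + 1)π.
Divide by 2π: (4 + 1)/2 = 5/2.
By Parseval, this equals Σ |c_n|^2.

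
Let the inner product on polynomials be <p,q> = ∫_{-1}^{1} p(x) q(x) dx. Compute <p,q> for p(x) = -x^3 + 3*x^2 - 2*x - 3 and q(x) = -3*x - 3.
<p,q> = 86/5

Expand the product: p(x)·q(x) = 3*x^4 - 6*x^3 - 3*x^2 + 15*x + 9.
∫_{-1}^{1} of each monomial x^k gives [2/(k+1) if k even, 0 if k odd]. Integrating term-by-term (or equivalently evaluating the antiderivative F(x) = 3*x^5/5 - 3*x^4/2 - x^3 + 15*x^2/2 + 9*x at the endpoints):
  F(1) − F(−1) = 73/5 − (-13/5) = 86/5.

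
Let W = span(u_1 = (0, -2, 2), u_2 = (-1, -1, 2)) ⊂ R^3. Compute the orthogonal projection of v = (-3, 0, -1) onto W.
proj_W(v) = (-5/3, 4/3, 1/3)

Set up U = [u_1 | ... | u_2] ∈ R^(3×2). The projector onto W = col(U) is P = U (U^T U)^(-1) U^T.
Compute U^T U =
  [8, 6]
  [6, 6],
and U^T v = (-2, 1).
Solve U^T U · c = U^T v for the coefficients: c = (-3/2, 5/3). The projection is proj_W(v) = U c.
Check: (v - proj_W(v)) · u_1 = 0  (should be 0).
Check: (v - proj_W(v)) · u_2 = 0  (should be 0).
Result: proj_W(v) = (-5/3, 4/3, 1/3).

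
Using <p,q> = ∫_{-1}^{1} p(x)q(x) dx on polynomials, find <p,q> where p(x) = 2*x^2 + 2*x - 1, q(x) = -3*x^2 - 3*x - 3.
<p,q> = -12/5

Expand the product: p(x)·q(x) = -6*x^4 - 12*x^3 - 9*x^2 - 3*x + 3.
∫_{-1}^{1} of each monomial x^k gives [2/(k+1) if k even, 0 if k odd]. Integrating term-by-term (or equivalently evaluating the antiderivative F(x) = -6*x^5/5 - 3*x^4 - 3*x^3 - 3*x^2/2 + 3*x at the endpoints):
  F(1) − F(−1) = -57/10 − (-33/10) = -12/5.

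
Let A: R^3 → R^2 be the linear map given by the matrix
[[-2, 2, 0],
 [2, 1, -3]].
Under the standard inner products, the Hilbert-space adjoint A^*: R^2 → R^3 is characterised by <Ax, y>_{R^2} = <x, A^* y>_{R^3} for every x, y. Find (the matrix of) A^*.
A^* = A^T =
[[-2, 2],
 [2, 1],
 [0, -3]]

For real matrices with standard dot products, the defining identity <Ax, y> = <x, A^* y> gives (Ax)^T y = x^T (A^*) y, i.e. x^T A^T y = x^T (A^*) y. Since this holds for all x, y, we must have A^* = A^T. Therefore
A^* =
[[-2, 2],
 [2, 1],
 [0, -3]].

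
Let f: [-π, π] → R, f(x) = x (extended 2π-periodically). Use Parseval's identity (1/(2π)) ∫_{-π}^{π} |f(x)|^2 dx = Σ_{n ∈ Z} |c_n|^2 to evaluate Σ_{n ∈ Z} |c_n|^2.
Σ |c_n|^2 = π^2/3

Expand and integrate term by term over [-π, π]:
  ∫ (x)^2 dx = 1·(2π^3/3); ∫ 2·1·(0)·x dx = 0 (odd integrand); ∫ 0^2 dx = 0·2π.
So (1/(2π)) ∫_{-π}^{π} (x)^2 dx = 1π^2/3 + 0 = π^2/3.
Parseval ⇒ Σ |c_n|^2 = π^2/3.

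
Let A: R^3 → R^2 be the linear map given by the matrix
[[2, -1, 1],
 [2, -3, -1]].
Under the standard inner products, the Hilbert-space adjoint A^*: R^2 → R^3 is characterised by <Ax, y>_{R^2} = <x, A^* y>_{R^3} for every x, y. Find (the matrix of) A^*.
A^* = A^T =
[[2, 2],
 [-1, -3],
 [1, -1]]

For real matrices with standard dot products, the defining identity <Ax, y> = <x, A^* y> gives (Ax)^T y = x^T (A^*) y, i.e. x^T A^T y = x^T (A^*) y. Since this holds for all x, y, we must have A^* = A^T. Therefore
A^* =
[[2, 2],
 [-1, -3],
 [1, -1]].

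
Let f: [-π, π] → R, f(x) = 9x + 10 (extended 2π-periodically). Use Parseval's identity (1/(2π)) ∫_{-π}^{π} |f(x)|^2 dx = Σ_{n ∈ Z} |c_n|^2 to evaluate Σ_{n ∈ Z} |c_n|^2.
Σ |c_n|^2 = 27π^2 + 100

Expand and integrate term by term over [-π, π]:
  ∫ (9x)^2 dx = 81·(2π^3/3); ∫ 2·9·(10)·x dx = 0 (odd integrand); ∫ 10^2 dx = 100·2π.
So (1/(2π)) ∫_{-π}^{π} (9x + 10)^2 dx = 81π^2/3 + 100 = 27π^2 + 100.
Parseval ⇒ Σ |c_n|^2 = 27π^2 + 100.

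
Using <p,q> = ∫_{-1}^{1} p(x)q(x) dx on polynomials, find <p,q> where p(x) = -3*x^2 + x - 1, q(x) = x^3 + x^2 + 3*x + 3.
<p,q> = -172/15

Expand the product: p(x)·q(x) = -3*x^5 - 2*x^4 - 9*x^3 - 7*x^2 - 3.
∫_{-1}^{1} of each monomial x^k gives [2/(k+1) if k even, 0 if k odd]. Integrating term-by-term (or equivalently evaluating the antiderivative F(x) = -x^6/2 - 2*x^5/5 - 9*x^4/4 - 7*x^3/3 - 3*x at the endpoints):
  F(1) − F(−1) = -509/60 − (179/60) = -172/15.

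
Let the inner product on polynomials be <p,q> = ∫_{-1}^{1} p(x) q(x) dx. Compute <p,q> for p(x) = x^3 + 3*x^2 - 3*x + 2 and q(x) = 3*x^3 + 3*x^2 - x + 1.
<p,q> = 436/35

Expand the product: p(x)·q(x) = 3*x^6 + 12*x^5 - x^4 - 5*x^3 + 12*x^2 - 5*x + 2.
∫_{-1}^{1} of each monomial x^k gives [2/(k+1) if k even, 0 if k odd]. Integrating term-by-term (or equivalently evaluating the antiderivative F(x) = 3*x^7/7 + 2*x^6 - x^5/5 - 5*x^4/4 + 4*x^3 - 5*x^2/2 + 2*x at the endpoints):
  F(1) − F(−1) = 627/140 − (-1117/140) = 436/35.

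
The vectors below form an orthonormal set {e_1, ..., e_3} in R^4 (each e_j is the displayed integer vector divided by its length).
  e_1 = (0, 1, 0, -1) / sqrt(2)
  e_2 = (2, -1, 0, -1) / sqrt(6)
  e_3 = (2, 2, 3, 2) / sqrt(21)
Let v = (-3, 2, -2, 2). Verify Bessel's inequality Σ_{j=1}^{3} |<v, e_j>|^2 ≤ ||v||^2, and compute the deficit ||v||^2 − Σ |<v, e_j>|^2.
Σ |<v, e_j>|^2 = 122/7; ||v||^2 = 21; deficit = 25/7

Write each e_j = u_j / sqrt(<u_j, u_j>) where u_j is the displayed integer vector. Then <v, e_j> = <v, u_j> / sqrt(<u_j, u_j>), so |<v, e_j>|^2 = <v, u_j>^2 / <u_j, u_j>.
Coefficients: <v, e_1> = 0/sqrt(2), <v, e_2> = -10/sqrt(6), <v, e_3> = -4/sqrt(21).
Square and sum: Σ |<v, e_j>|^2 = 122/7.
Compute ||v||^2 = v·v = 21.
Deficit = 21 − 122/7 = 25/7 ≥ 0, confirming Bessel's inequality. (The deficit equals ||v − Σ <v,e_j> e_j||^2, the squared distance from v to span{e_j}.)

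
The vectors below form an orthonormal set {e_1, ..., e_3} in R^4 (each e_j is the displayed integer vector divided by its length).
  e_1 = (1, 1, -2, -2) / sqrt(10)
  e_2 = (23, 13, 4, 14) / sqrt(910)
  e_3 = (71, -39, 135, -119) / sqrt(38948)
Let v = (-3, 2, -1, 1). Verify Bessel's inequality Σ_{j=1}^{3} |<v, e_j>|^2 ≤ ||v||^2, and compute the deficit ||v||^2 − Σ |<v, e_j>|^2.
Σ |<v, e_j>|^2 = 3819/428; ||v||^2 = 15; deficit = 2601/428

Write each e_j = u_j / sqrt(<u_j, u_j>) where u_j is the displayed integer vector. Then <v, e_j> = <v, u_j> / sqrt(<u_j, u_j>), so |<v, e_j>|^2 = <v, u_j>^2 / <u_j, u_j>.
Coefficients: <v, e_1> = -1/sqrt(10), <v, e_2> = -33/sqrt(910), <v, e_3> = -545/sqrt(38948).
Square and sum: Σ |<v, e_j>|^2 = 3819/428.
Compute ||v||^2 = v·v = 15.
Deficit = 15 − 3819/428 = 2601/428 ≥ 0, confirming Bessel's inequality. (The deficit equals ||v − Σ <v,e_j> e_j||^2, the squared distance from v to span{e_j}.)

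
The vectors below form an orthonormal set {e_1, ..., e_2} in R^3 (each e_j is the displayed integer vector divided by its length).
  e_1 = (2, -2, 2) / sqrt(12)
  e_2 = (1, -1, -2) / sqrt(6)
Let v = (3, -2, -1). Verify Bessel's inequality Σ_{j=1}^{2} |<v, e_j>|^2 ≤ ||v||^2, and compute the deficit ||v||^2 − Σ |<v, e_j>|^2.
Σ |<v, e_j>|^2 = 27/2; ||v||^2 = 14; deficit = 1/2

Write each e_j = u_j / sqrt(<u_j, u_j>) where u_j is the displayed integer vector. Then <v, e_j> = <v, u_j> / sqrt(<u_j, u_j>), so |<v, e_j>|^2 = <v, u_j>^2 / <u_j, u_j>.
Coefficients: <v, e_1> = 8/sqrt(12), <v, e_2> = 7/sqrt(6).
Square and sum: Σ |<v, e_j>|^2 = 27/2.
Compute ||v||^2 = v·v = 14.
Deficit = 14 − 27/2 = 1/2 ≥ 0, confirming Bessel's inequality. (The deficit equals ||v − Σ <v,e_j> e_j||^2, the squared distance from v to span{e_j}.)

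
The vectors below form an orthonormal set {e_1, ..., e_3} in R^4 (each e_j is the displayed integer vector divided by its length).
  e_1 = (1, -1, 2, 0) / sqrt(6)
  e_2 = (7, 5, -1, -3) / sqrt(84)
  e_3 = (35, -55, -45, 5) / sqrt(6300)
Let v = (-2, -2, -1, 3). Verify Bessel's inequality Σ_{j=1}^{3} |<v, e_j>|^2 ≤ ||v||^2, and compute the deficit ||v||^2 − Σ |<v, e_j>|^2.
Σ |<v, e_j>|^2 = 130/9; ||v||^2 = 18; deficit = 32/9

Write each e_j = u_j / sqrt(<u_j, u_j>) where u_j is the displayed integer vector. Then <v, e_j> = <v, u_j> / sqrt(<u_j, u_j>), so |<v, e_j>|^2 = <v, u_j>^2 / <u_j, u_j>.
Coefficients: <v, e_1> = -2/sqrt(6), <v, e_2> = -32/sqrt(84), <v, e_3> = 100/sqrt(6300).
Square and sum: Σ |<v, e_j>|^2 = 130/9.
Compute ||v||^2 = v·v = 18.
Deficit = 18 − 130/9 = 32/9 ≥ 0, confirming Bessel's inequality. (The deficit equals ||v − Σ <v,e_j> e_j||^2, the squared distance from v to span{e_j}.)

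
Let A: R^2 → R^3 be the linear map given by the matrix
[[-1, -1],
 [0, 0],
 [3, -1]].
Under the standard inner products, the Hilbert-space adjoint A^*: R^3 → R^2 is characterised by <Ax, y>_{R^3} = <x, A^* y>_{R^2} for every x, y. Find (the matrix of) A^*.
A^* = A^T =
[[-1, 0, 3],
 [-1, 0, -1]]

For real matrices with standard dot products, the defining identity <Ax, y> = <x, A^* y> gives (Ax)^T y = x^T (A^*) y, i.e. x^T A^T y = x^T (A^*) y. Since this holds for all x, y, we must have A^* = A^T. Therefore
A^* =
[[-1, 0, 3],
 [-1, 0, -1]].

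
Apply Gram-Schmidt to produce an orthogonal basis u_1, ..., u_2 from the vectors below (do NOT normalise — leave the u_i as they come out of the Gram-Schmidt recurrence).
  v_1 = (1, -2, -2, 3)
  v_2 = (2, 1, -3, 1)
Orthogonal basis:
  u_1 = (1, -2, -2, 3)
  u_2 = (3/2, 2, -2, -1/2)

Apply the Gram-Schmidt recurrence
  u_1 = v_1
  u_i = v_i − Σ_{j<i} ((v_i · u_j) / (u_j · u_j)) · u_j.

Step by step this gives:
  u_1 = (1, -2, -2, 3)
  u_2 = (3/2, 2, -2, -1/2)

Orthogonality check:
  u_2 · u_1 = 0 (should be 0)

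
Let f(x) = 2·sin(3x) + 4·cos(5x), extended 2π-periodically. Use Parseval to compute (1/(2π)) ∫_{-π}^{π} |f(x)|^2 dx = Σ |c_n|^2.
Σ |c_n|^2 = 10

Expand |f|^2 and use orthogonality of {sin(nx), cos(mx)} on [-π, π]:
  ∫_{-π}^{π} sin(nx)^2 dx = π, ∫ cos(mx)^2 dx = π, and cross terms integrate to 0.
So ∫_{-π}^{π} f(x)^2 dx = 2^2 · π + 4^2 · π = (4 + 16)π.
Divide by 2π: (4 + 16)/2 = 10.
By Parseval, this equals Σ |c_n|^2.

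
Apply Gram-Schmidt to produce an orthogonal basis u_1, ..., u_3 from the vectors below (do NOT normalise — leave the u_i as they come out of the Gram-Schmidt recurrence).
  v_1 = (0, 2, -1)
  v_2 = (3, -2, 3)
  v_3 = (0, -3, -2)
Orthogonal basis:
  u_1 = (0, 2, -1)
  u_2 = (3, 4/5, 8/5)
  u_3 = (84/61, -63/61, -126/61)

Apply the Gram-Schmidt recurrence
  u_1 = v_1
  u_i = v_i − Σ_{j<i} ((v_i · u_j) / (u_j · u_j)) · u_j.

Step by step this gives:
  u_1 = (0, 2, -1)
  u_2 = (3, 4/5, 8/5)
  u_3 = (84/61, -63/61, -126/61)

Orthogonality check:
  u_2 · u_1 = 0 (should be 0)
  u_3 · u_1 = 0 (should be 0)
  u_3 · u_2 = 0 (should be 0)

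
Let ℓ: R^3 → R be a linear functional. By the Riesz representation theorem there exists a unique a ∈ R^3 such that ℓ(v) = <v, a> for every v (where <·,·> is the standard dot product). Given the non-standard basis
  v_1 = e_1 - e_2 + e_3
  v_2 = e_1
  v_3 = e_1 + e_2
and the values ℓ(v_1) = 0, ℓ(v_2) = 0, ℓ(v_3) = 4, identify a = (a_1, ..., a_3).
a = (0, 4, 4)

Write a = (a_1, ..., a_3) in the standard basis. For each basis vector v_i, ℓ(v_i) = <v_i, a> is a linear equation in the a_j's. Collect the n equations into a matrix system V a = ℓ, where row i of V is v_i (expressed in the standard basis). Since V is invertible (lower-triangular with 1s on the diagonal, up to permutation), solve by back-substitution:
  V =
[[1, -1, 1],
 [1, 0, 0],
 [1, 1, 0]]
  V a = (0, 0, 4)
Solving gives a = (0, 4, 4).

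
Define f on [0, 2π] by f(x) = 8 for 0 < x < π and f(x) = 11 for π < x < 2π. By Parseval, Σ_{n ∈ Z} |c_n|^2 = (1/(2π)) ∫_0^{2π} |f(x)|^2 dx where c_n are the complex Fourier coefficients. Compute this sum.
Σ |c_n|^2 = 185/2

Parseval equates the L^2 energy of f (normalised by 1/(2π)) with the ℓ^2 sum of its Fourier coefficients: (1/(2π)) ∫_0^{2π} |f|^2 = Σ |c_n|^2.
Compute the left side: (1/(2π)) [∫_0^π 8^2 dx + ∫_π^{2π} 11^2 dx] = (1/(2π)) · (64π + 121π) = (64 + 121)/2 = 185/2.
So Σ_{n ∈ Z} |c_n|^2 = 185/2.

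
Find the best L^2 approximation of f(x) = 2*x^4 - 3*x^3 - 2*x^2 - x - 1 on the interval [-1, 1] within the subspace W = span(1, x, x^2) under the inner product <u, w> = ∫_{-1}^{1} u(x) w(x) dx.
g(x) = -2*x^2/7 - 14*x/5 - 41/35

The best approximation g ∈ W is the orthogonal projection of f onto W. Writing g = a_0 + a_1 x + a_2 x^2, the coefficients solve the normal equations G · a = b where
  G_{ij} = <φ_i, φ_j> and b_i = <f, φ_i>, with φ_0 = 1, φ_1 = x, φ_2 = x^2.
G =
  [2, 0, 2/3]
  [0, 2/3, 0]
  [2/3, 0, 2/5],
b = (-38/15, -28/15, -94/105).
Solving gives a_0 = -41/35, a_1 = -14/5, a_2 = -2/7, so
  g(x) = -2*x^2/7 - 14*x/5 - 41/35.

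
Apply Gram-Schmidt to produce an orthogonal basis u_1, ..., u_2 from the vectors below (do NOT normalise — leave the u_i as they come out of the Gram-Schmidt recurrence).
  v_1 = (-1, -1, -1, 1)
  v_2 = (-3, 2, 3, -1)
Orthogonal basis:
  u_1 = (-1, -1, -1, 1)
  u_2 = (-15/4, 5/4, 9/4, -1/4)

Apply the Gram-Schmidt recurrence
  u_1 = v_1
  u_i = v_i − Σ_{j<i} ((v_i · u_j) / (u_j · u_j)) · u_j.

Step by step this gives:
  u_1 = (-1, -1, -1, 1)
  u_2 = (-15/4, 5/4, 9/4, -1/4)

Orthogonality check:
  u_2 · u_1 = 0 (should be 0)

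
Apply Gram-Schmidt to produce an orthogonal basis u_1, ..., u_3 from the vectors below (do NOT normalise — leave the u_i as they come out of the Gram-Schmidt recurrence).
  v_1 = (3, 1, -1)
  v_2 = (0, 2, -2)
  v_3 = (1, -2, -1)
Orthogonal basis:
  u_1 = (3, 1, -1)
  u_2 = (-12/11, 18/11, -18/11)
  u_3 = (0, -3/2, -3/2)

Apply the Gram-Schmidt recurrence
  u_1 = v_1
  u_i = v_i − Σ_{j<i} ((v_i · u_j) / (u_j · u_j)) · u_j.

Step by step this gives:
  u_1 = (3, 1, -1)
  u_2 = (-12/11, 18/11, -18/11)
  u_3 = (0, -3/2, -3/2)

Orthogonality check:
  u_2 · u_1 = 0 (should be 0)
  u_3 · u_1 = 0 (should be 0)
  u_3 · u_2 = 0 (should be 0)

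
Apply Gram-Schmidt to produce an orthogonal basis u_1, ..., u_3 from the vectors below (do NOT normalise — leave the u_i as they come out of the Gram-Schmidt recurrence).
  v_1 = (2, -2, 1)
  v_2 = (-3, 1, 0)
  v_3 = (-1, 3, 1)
Orthogonal basis:
  u_1 = (2, -2, 1)
  u_2 = (-11/9, -7/9, 8/9)
  u_3 = (6/13, 18/13, 24/13)

Apply the Gram-Schmidt recurrence
  u_1 = v_1
  u_i = v_i − Σ_{j<i} ((v_i · u_j) / (u_j · u_j)) · u_j.

Step by step this gives:
  u_1 = (2, -2, 1)
  u_2 = (-11/9, -7/9, 8/9)
  u_3 = (6/13, 18/13, 24/13)

Orthogonality check:
  u_2 · u_1 = 0 (should be 0)
  u_3 · u_1 = 0 (should be 0)
  u_3 · u_2 = 0 (should be 0)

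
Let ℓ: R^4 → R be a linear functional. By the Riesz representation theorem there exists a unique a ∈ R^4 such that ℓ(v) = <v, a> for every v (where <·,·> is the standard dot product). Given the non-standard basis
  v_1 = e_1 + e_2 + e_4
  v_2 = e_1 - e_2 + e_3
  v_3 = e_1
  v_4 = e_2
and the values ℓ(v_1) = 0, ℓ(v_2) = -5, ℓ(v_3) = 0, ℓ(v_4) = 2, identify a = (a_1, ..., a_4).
a = (0, 2, -3, -2)

Write a = (a_1, ..., a_4) in the standard basis. For each basis vector v_i, ℓ(v_i) = <v_i, a> is a linear equation in the a_j's. Collect the n equations into a matrix system V a = ℓ, where row i of V is v_i (expressed in the standard basis). Since V is invertible (lower-triangular with 1s on the diagonal, up to permutation), solve by back-substitution:
  V =
[[1, 1, 0, 1],
 [1, -1, 1, 0],
 [1, 0, 0, 0],
 [0, 1, 0, 0]]
  V a = (0, -5, 0, 2)
Solving gives a = (0, 2, -3, -2).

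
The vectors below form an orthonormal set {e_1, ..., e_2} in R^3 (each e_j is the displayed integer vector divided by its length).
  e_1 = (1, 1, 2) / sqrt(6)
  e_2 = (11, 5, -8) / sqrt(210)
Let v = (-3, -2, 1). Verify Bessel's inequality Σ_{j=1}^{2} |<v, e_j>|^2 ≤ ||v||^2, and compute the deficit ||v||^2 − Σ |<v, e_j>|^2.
Σ |<v, e_j>|^2 = 486/35; ||v||^2 = 14; deficit = 4/35

Write each e_j = u_j / sqrt(<u_j, u_j>) where u_j is the displayed integer vector. Then <v, e_j> = <v, u_j> / sqrt(<u_j, u_j>), so |<v, e_j>|^2 = <v, u_j>^2 / <u_j, u_j>.
Coefficients: <v, e_1> = -3/sqrt(6), <v, e_2> = -51/sqrt(210).
Square and sum: Σ |<v, e_j>|^2 = 486/35.
Compute ||v||^2 = v·v = 14.
Deficit = 14 − 486/35 = 4/35 ≥ 0, confirming Bessel's inequality. (The deficit equals ||v − Σ <v,e_j> e_j||^2, the squared distance from v to span{e_j}.)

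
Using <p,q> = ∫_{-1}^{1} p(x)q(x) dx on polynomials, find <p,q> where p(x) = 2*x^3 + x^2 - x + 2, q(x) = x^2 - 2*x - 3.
<p,q> = -188/15

Expand the product: p(x)·q(x) = 2*x^5 - 3*x^4 - 9*x^3 + x^2 - x - 6.
∫_{-1}^{1} of each monomial x^k gives [2/(k+1) if k even, 0 if k odd]. Integrating term-by-term (or equivalently evaluating the antiderivative F(x) = x^6/3 - 3*x^5/5 - 9*x^4/4 + x^3/3 - x^2/2 - 6*x at the endpoints):
  F(1) − F(−1) = -521/60 − (77/20) = -188/15.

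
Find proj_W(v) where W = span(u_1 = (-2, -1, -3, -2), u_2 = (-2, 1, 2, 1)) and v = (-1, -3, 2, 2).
proj_W(v) = (-16/31, 18/31, 41/31, 23/31)

Set up U = [u_1 | ... | u_2] ∈ R^(4×2). The projector onto W = col(U) is P = U (U^T U)^(-1) U^T.
Compute U^T U =
  [18, -5]
  [-5, 10],
and U^T v = (-5, 5).
Solve U^T U · c = U^T v for the coefficients: c = (-5/31, 13/31). The projection is proj_W(v) = U c.
Check: (v - proj_W(v)) · u_1 = 0  (should be 0).
Check: (v - proj_W(v)) · u_2 = 0  (should be 0).
Result: proj_W(v) = (-16/31, 18/31, 41/31, 23/31).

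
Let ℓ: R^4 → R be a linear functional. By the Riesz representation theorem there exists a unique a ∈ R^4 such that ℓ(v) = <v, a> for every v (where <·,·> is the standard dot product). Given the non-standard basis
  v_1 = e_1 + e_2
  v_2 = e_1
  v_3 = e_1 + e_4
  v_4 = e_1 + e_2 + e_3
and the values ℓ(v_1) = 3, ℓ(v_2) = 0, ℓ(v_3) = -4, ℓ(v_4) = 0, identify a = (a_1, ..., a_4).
a = (0, 3, -3, -4)

Write a = (a_1, ..., a_4) in the standard basis. For each basis vector v_i, ℓ(v_i) = <v_i, a> is a linear equation in the a_j's. Collect the n equations into a matrix system V a = ℓ, where row i of V is v_i (expressed in the standard basis). Since V is invertible (lower-triangular with 1s on the diagonal, up to permutation), solve by back-substitution:
  V =
[[1, 1, 0, 0],
 [1, 0, 0, 0],
 [1, 0, 0, 1],
 [1, 1, 1, 0]]
  V a = (3, 0, -4, 0)
Solving gives a = (0, 3, -3, -4).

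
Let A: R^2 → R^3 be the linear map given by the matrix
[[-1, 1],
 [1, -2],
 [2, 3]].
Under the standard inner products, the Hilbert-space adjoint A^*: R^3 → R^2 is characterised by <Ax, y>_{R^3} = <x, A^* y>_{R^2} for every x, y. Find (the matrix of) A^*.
A^* = A^T =
[[-1, 1, 2],
 [1, -2, 3]]

For real matrices with standard dot products, the defining identity <Ax, y> = <x, A^* y> gives (Ax)^T y = x^T (A^*) y, i.e. x^T A^T y = x^T (A^*) y. Since this holds for all x, y, we must have A^* = A^T. Therefore
A^* =
[[-1, 1, 2],
 [1, -2, 3]].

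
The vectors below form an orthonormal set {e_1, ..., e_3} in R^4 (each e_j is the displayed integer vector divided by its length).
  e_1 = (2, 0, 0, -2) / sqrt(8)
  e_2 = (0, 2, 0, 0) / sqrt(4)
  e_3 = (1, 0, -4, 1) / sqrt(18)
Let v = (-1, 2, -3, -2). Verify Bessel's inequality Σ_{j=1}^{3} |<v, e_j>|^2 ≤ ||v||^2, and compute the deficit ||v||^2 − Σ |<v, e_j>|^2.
Σ |<v, e_j>|^2 = 9; ||v||^2 = 18; deficit = 9

Write each e_j = u_j / sqrt(<u_j, u_j>) where u_j is the displayed integer vector. Then <v, e_j> = <v, u_j> / sqrt(<u_j, u_j>), so |<v, e_j>|^2 = <v, u_j>^2 / <u_j, u_j>.
Coefficients: <v, e_1> = 2/sqrt(8), <v, e_2> = 4/sqrt(4), <v, e_3> = 9/sqrt(18).
Square and sum: Σ |<v, e_j>|^2 = 9.
Compute ||v||^2 = v·v = 18.
Deficit = 18 − 9 = 9 ≥ 0, confirming Bessel's inequality. (The deficit equals ||v − Σ <v,e_j> e_j||^2, the squared distance from v to span{e_j}.)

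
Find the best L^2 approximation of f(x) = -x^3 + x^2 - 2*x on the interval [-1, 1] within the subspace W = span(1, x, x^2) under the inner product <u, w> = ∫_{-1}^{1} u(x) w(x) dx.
g(x) = x^2 - 13*x/5

The best approximation g ∈ W is the orthogonal projection of f onto W. Writing g = a_0 + a_1 x + a_2 x^2, the coefficients solve the normal equations G · a = b where
  G_{ij} = <φ_i, φ_j> and b_i = <f, φ_i>, with φ_0 = 1, φ_1 = x, φ_2 = x^2.
G =
  [2, 0, 2/3]
  [0, 2/3, 0]
  [2/3, 0, 2/5],
b = (2/3, -26/15, 2/5).
Solving gives a_0 = 0, a_1 = -13/5, a_2 = 1, so
  g(x) = x^2 - 13*x/5.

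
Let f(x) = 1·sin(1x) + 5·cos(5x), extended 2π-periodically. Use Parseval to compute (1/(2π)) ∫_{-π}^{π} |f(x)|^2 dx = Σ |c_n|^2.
Σ |c_n|^2 = 13

Expand |f|^2 and use orthogonality of {sin(nx), cos(mx)} on [-π, π]:
  ∫_{-π}^{π} sin(nx)^2 dx = π, ∫ cos(mx)^2 dx = π, and cross terms integrate to 0.
So ∫_{-π}^{π} f(x)^2 dx = 1^2 · π + 5^2 · π = (1 + 25)π.
Divide by 2π: (1 + 25)/2 = 13.
By Parseval, this equals Σ |c_n|^2.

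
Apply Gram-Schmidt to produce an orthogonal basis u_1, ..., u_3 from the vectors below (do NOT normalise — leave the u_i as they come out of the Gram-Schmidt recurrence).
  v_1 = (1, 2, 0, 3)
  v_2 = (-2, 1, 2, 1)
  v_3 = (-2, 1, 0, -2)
Orthogonal basis:
  u_1 = (1, 2, 0, 3)
  u_2 = (-31/14, 4/7, 2, 5/14)
  u_3 = (-73/131, 209/131, -120/131, -115/131)

Apply the Gram-Schmidt recurrence
  u_1 = v_1
  u_i = v_i − Σ_{j<i} ((v_i · u_j) / (u_j · u_j)) · u_j.

Step by step this gives:
  u_1 = (1, 2, 0, 3)
  u_2 = (-31/14, 4/7, 2, 5/14)
  u_3 = (-73/131, 209/131, -120/131, -115/131)

Orthogonality check:
  u_2 · u_1 = 0 (should be 0)
  u_3 · u_1 = 0 (should be 0)
  u_3 · u_2 = 0 (should be 0)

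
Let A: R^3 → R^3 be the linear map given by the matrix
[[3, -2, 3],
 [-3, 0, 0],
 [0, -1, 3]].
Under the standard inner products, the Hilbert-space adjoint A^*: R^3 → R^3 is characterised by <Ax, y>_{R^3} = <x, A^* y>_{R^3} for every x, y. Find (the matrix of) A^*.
A^* = A^T =
[[3, -3, 0],
 [-2, 0, -1],
 [3, 0, 3]]

For real matrices with standard dot products, the defining identity <Ax, y> = <x, A^* y> gives (Ax)^T y = x^T (A^*) y, i.e. x^T A^T y = x^T (A^*) y. Since this holds for all x, y, we must have A^* = A^T. Therefore
A^* =
[[3, -3, 0],
 [-2, 0, -1],
 [3, 0, 3]].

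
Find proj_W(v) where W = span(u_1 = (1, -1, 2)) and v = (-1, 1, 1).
proj_W(v) = (0, 0, 0)

Set up U = [u_1 | ... | u_1] ∈ R^(3×1). The projector onto W = col(U) is P = U (U^T U)^(-1) U^T.
Compute U^T U =
  [6],
and U^T v = (0).
Solve U^T U · c = U^T v for the coefficients: c = (0). The projection is proj_W(v) = U c.
Check: (v - proj_W(v)) · u_1 = 0  (should be 0).
Result: proj_W(v) = (0, 0, 0).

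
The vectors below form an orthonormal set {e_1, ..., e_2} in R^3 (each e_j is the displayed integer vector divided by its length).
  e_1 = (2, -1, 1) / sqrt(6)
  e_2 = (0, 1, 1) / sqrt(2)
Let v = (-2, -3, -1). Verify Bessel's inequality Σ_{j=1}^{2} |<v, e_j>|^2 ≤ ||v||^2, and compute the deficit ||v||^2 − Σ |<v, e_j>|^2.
Σ |<v, e_j>|^2 = 26/3; ||v||^2 = 14; deficit = 16/3

Write each e_j = u_j / sqrt(<u_j, u_j>) where u_j is the displayed integer vector. Then <v, e_j> = <v, u_j> / sqrt(<u_j, u_j>), so |<v, e_j>|^2 = <v, u_j>^2 / <u_j, u_j>.
Coefficients: <v, e_1> = -2/sqrt(6), <v, e_2> = -4/sqrt(2).
Square and sum: Σ |<v, e_j>|^2 = 26/3.
Compute ||v||^2 = v·v = 14.
Deficit = 14 − 26/3 = 16/3 ≥ 0, confirming Bessel's inequality. (The deficit equals ||v − Σ <v,e_j> e_j||^2, the squared distance from v to span{e_j}.)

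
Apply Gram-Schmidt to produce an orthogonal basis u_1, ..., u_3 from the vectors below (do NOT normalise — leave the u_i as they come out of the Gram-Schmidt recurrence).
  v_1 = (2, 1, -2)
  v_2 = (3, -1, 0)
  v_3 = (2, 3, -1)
Orthogonal basis:
  u_1 = (2, 1, -2)
  u_2 = (17/9, -14/9, 10/9)
  u_3 = (34/65, 102/65, 17/13)

Apply the Gram-Schmidt recurrence
  u_1 = v_1
  u_i = v_i − Σ_{j<i} ((v_i · u_j) / (u_j · u_j)) · u_j.

Step by step this gives:
  u_1 = (2, 1, -2)
  u_2 = (17/9, -14/9, 10/9)
  u_3 = (34/65, 102/65, 17/13)

Orthogonality check:
  u_2 · u_1 = 0 (should be 0)
  u_3 · u_1 = 0 (should be 0)
  u_3 · u_2 = 0 (should be 0)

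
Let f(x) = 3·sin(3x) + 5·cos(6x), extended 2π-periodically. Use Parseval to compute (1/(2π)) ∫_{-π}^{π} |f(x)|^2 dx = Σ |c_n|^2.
Σ |c_n|^2 = 17

Expand |f|^2 and use orthogonality of {sin(nx), cos(mx)} on [-π, π]:
  ∫_{-π}^{π} sin(nx)^2 dx = π, ∫ cos(mx)^2 dx = π, and cross terms integrate to 0.
So ∫_{-π}^{π} f(x)^2 dx = 3^2 · π + 5^2 · π = (9 + 25)π.
Divide by 2π: (9 + 25)/2 = 17.
By Parseval, this equals Σ |c_n|^2.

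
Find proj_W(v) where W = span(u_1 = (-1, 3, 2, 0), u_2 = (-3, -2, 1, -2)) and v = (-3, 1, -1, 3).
proj_W(v) = (-84/251, 208/251, 148/251, -8/251)

Set up U = [u_1 | ... | u_2] ∈ R^(4×2). The projector onto W = col(U) is P = U (U^T U)^(-1) U^T.
Compute U^T U =
  [14, -1]
  [-1, 18],
and U^T v = (4, 0).
Solve U^T U · c = U^T v for the coefficients: c = (72/251, 4/251). The projection is proj_W(v) = U c.
Check: (v - proj_W(v)) · u_1 = 0  (should be 0).
Check: (v - proj_W(v)) · u_2 = 0  (should be 0).
Result: proj_W(v) = (-84/251, 208/251, 148/251, -8/251).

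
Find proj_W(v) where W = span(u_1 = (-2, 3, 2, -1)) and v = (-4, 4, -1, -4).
proj_W(v) = (-22/9, 11/3, 22/9, -11/9)

Set up U = [u_1 | ... | u_1] ∈ R^(4×1). The projector onto W = col(U) is P = U (U^T U)^(-1) U^T.
Compute U^T U =
  [18],
and U^T v = (22).
Solve U^T U · c = U^T v for the coefficients: c = (11/9). The projection is proj_W(v) = U c.
Check: (v - proj_W(v)) · u_1 = 0  (should be 0).
Result: proj_W(v) = (-22/9, 11/3, 22/9, -11/9).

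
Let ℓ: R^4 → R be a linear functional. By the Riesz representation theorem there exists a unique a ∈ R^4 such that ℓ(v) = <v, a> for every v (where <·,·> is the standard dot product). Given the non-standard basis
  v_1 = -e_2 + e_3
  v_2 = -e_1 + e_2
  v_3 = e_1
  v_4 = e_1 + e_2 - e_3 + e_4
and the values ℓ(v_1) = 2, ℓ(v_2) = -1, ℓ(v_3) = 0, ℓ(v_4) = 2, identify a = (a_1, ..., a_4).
a = (0, -1, 1, 4)

Write a = (a_1, ..., a_4) in the standard basis. For each basis vector v_i, ℓ(v_i) = <v_i, a> is a linear equation in the a_j's. Collect the n equations into a matrix system V a = ℓ, where row i of V is v_i (expressed in the standard basis). Since V is invertible (lower-triangular with 1s on the diagonal, up to permutation), solve by back-substitution:
  V =
[[0, -1, 1, 0],
 [-1, 1, 0, 0],
 [1, 0, 0, 0],
 [1, 1, -1, 1]]
  V a = (2, -1, 0, 2)
Solving gives a = (0, -1, 1, 4).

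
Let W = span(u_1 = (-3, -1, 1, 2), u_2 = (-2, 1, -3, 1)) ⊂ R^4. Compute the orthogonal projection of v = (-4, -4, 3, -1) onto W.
proj_W(v) = (-521/209, -23/11, 753/209, 400/209)

Set up U = [u_1 | ... | u_2] ∈ R^(4×2). The projector onto W = col(U) is P = U (U^T U)^(-1) U^T.
Compute U^T U =
  [15, 4]
  [4, 15],
and U^T v = (17, -6).
Solve U^T U · c = U^T v for the coefficients: c = (279/209, -158/209). The projection is proj_W(v) = U c.
Check: (v - proj_W(v)) · u_1 = 0  (should be 0).
Check: (v - proj_W(v)) · u_2 = 0  (should be 0).
Result: proj_W(v) = (-521/209, -23/11, 753/209, 400/209).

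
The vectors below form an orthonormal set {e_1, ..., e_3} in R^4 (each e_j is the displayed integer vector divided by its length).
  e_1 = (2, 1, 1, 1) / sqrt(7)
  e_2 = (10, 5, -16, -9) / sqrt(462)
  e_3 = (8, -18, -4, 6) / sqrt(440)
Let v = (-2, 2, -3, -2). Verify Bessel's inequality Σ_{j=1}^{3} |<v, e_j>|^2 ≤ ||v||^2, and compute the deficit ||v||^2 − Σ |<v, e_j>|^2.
Σ |<v, e_j>|^2 = 299/15; ||v||^2 = 21; deficit = 16/15

Write each e_j = u_j / sqrt(<u_j, u_j>) where u_j is the displayed integer vector. Then <v, e_j> = <v, u_j> / sqrt(<u_j, u_j>), so |<v, e_j>|^2 = <v, u_j>^2 / <u_j, u_j>.
Coefficients: <v, e_1> = -7/sqrt(7), <v, e_2> = 56/sqrt(462), <v, e_3> = -52/sqrt(440).
Square and sum: Σ |<v, e_j>|^2 = 299/15.
Compute ||v||^2 = v·v = 21.
Deficit = 21 − 299/15 = 16/15 ≥ 0, confirming Bessel's inequality. (The deficit equals ||v − Σ <v,e_j> e_j||^2, the squared distance from v to span{e_j}.)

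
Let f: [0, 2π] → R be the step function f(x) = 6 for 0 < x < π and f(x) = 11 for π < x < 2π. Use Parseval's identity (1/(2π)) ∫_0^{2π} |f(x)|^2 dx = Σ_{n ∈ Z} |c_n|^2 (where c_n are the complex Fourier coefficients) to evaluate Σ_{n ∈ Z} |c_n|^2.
Σ |c_n|^2 = 157/2

Parseval equates the L^2 energy of f (normalised by 1/(2π)) with the ℓ^2 sum of its Fourier coefficients: (1/(2π)) ∫_0^{2π} |f|^2 = Σ |c_n|^2.
Compute the left side: (1/(2π)) [∫_0^π 6^2 dx + ∫_π^{2π} 11^2 dx] = (1/(2π)) · (36π + 121π) = (36 + 121)/2 = 157/2.
So Σ_{n ∈ Z} |c_n|^2 = 157/2.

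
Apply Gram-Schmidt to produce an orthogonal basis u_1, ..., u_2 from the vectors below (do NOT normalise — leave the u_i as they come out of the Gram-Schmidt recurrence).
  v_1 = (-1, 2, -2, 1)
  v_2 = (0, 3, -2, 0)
Orthogonal basis:
  u_1 = (-1, 2, -2, 1)
  u_2 = (1, 1, 0, -1)

Apply the Gram-Schmidt recurrence
  u_1 = v_1
  u_i = v_i − Σ_{j<i} ((v_i · u_j) / (u_j · u_j)) · u_j.

Step by step this gives:
  u_1 = (-1, 2, -2, 1)
  u_2 = (1, 1, 0, -1)

Orthogonality check:
  u_2 · u_1 = 0 (should be 0)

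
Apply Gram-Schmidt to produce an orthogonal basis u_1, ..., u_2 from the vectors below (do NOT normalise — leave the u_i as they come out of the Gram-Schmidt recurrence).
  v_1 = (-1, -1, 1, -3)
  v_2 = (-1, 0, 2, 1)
Orthogonal basis:
  u_1 = (-1, -1, 1, -3)
  u_2 = (-1, 0, 2, 1)

Apply the Gram-Schmidt recurrence
  u_1 = v_1
  u_i = v_i − Σ_{j<i} ((v_i · u_j) / (u_j · u_j)) · u_j.

Step by step this gives:
  u_1 = (-1, -1, 1, -3)
  u_2 = (-1, 0, 2, 1)

Orthogonality check:
  u_2 · u_1 = 0 (should be 0)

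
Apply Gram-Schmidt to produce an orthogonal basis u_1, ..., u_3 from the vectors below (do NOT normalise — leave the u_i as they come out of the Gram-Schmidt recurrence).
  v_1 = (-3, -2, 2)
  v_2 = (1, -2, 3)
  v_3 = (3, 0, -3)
Orthogonal basis:
  u_1 = (-3, -2, 2)
  u_2 = (38/17, -20/17, 37/17)
  u_3 = (20/63, -110/63, -80/63)

Apply the Gram-Schmidt recurrence
  u_1 = v_1
  u_i = v_i − Σ_{j<i} ((v_i · u_j) / (u_j · u_j)) · u_j.

Step by step this gives:
  u_1 = (-3, -2, 2)
  u_2 = (38/17, -20/17, 37/17)
  u_3 = (20/63, -110/63, -80/63)

Orthogonality check:
  u_2 · u_1 = 0 (should be 0)
  u_3 · u_1 = 0 (should be 0)
  u_3 · u_2 = 0 (should be 0)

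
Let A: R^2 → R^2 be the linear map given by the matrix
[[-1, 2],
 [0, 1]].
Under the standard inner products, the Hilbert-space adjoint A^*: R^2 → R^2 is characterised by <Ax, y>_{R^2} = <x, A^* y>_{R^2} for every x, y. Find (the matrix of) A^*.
A^* = A^T =
[[-1, 0],
 [2, 1]]

For real matrices with standard dot products, the defining identity <Ax, y> = <x, A^* y> gives (Ax)^T y = x^T (A^*) y, i.e. x^T A^T y = x^T (A^*) y. Since this holds for all x, y, we must have A^* = A^T. Therefore
A^* =
[[-1, 0],
 [2, 1]].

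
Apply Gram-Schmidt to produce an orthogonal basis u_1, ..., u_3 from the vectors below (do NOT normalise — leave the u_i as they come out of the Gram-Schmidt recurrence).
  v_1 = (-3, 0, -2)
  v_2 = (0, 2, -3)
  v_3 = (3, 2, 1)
Orthogonal basis:
  u_1 = (-3, 0, -2)
  u_2 = (18/13, 2, -27/13)
  u_3 = (-48/133, 108/133, 72/133)

Apply the Gram-Schmidt recurrence
  u_1 = v_1
  u_i = v_i − Σ_{j<i} ((v_i · u_j) / (u_j · u_j)) · u_j.

Step by step this gives:
  u_1 = (-3, 0, -2)
  u_2 = (18/13, 2, -27/13)
  u_3 = (-48/133, 108/133, 72/133)

Orthogonality check:
  u_2 · u_1 = 0 (should be 0)
  u_3 · u_1 = 0 (should be 0)
  u_3 · u_2 = 0 (should be 0)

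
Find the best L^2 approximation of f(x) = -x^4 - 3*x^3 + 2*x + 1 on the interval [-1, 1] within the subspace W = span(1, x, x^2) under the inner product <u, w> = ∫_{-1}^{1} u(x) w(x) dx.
g(x) = -6*x^2/7 + x/5 + 38/35

The best approximation g ∈ W is the orthogonal projection of f onto W. Writing g = a_0 + a_1 x + a_2 x^2, the coefficients solve the normal equations G · a = b where
  G_{ij} = <φ_i, φ_j> and b_i = <f, φ_i>, with φ_0 = 1, φ_1 = x, φ_2 = x^2.
G =
  [2, 0, 2/3]
  [0, 2/3, 0]
  [2/3, 0, 2/5],
b = (8/5, 2/15, 8/21).
Solving gives a_0 = 38/35, a_1 = 1/5, a_2 = -6/7, so
  g(x) = -6*x^2/7 + x/5 + 38/35.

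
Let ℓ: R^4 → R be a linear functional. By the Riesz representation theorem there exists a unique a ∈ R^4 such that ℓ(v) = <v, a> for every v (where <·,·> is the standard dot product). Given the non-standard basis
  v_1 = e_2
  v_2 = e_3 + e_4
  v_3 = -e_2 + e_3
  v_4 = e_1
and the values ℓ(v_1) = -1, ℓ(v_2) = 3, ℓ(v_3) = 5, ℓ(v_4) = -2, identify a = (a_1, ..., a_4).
a = (-2, -1, 4, -1)

Write a = (a_1, ..., a_4) in the standard basis. For each basis vector v_i, ℓ(v_i) = <v_i, a> is a linear equation in the a_j's. Collect the n equations into a matrix system V a = ℓ, where row i of V is v_i (expressed in the standard basis). Since V is invertible (lower-triangular with 1s on the diagonal, up to permutation), solve by back-substitution:
  V =
[[0, 1, 0, 0],
 [0, 0, 1, 1],
 [0, -1, 1, 0],
 [1, 0, 0, 0]]
  V a = (-1, 3, 5, -2)
Solving gives a = (-2, -1, 4, -1).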